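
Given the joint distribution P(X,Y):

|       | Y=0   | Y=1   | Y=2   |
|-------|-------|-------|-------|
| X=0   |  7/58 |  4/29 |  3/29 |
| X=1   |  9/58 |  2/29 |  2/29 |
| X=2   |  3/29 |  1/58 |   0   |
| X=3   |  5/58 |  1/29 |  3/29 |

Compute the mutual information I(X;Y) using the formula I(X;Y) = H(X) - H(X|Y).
0.1313 bits

I(X;Y) = H(X) - H(X|Y)

Marginal of X (row sums):
  P(X=0) = 7/58 + 4/29 + 3/29 = 21/58
  P(X=1) = 9/58 + 2/29 + 2/29 = 17/58
  P(X=2) = 3/29 + 1/58 + 0 = 7/58
  P(X=3) = 5/58 + 1/29 + 3/29 = 13/58
H(X) = -[(21/58)·log₂(21/58) + (17/58)·log₂(17/58) + (7/58)·log₂(7/58) + (13/58)·log₂(13/58)]
  = 0.5307 + 0.5189 + 0.3682 + 0.4836 = 1.9014 bits

Marginal of Y (column sums):
  P(Y=0) = 7/58 + 9/58 + 3/29 + 5/58 = 27/58
  P(Y=1) = 4/29 + 2/29 + 1/58 + 1/29 = 15/58
  P(Y=2) = 3/29 + 2/29 + 0 + 3/29 = 8/29
H(X|Y) = Σ_y P(y)·H(X|Y=y):
  Y=0: P(Y=0) = 27/58, P(X|Y=0) = (7/27, 1/3, 2/9, 5/27) → H(X|Y=0) = 1.9660
  Y=1: P(Y=1) = 15/58, P(X|Y=1) = (8/15, 4/15, 1/15, 2/15) → H(X|Y=1) = 1.6402
  Y=2: P(Y=2) = 8/29, P(X|Y=2) = (3/8, 1/4, 0, 3/8) → H(X|Y=2) = 1.5613
H(X|Y) = (27/58)·1.9660 + (15/58)·1.6402 + (8/29)·1.5613 = 1.7701 bits

I(X;Y) = H(X) - H(X|Y) = 1.9014 - 1.7701 = 0.1313 bits

Cross-check via I(X;Y) = H(X) + H(Y) - H(X,Y): computing H(Y) from the column sums and H(X,Y) from the 12 cells in the same way gives H(Y) = 1.5306 bits and H(X,Y) = 3.3007 bits, so
I(X;Y) = 1.9014 + 1.5306 - 3.3007 = 0.1313 bits ✓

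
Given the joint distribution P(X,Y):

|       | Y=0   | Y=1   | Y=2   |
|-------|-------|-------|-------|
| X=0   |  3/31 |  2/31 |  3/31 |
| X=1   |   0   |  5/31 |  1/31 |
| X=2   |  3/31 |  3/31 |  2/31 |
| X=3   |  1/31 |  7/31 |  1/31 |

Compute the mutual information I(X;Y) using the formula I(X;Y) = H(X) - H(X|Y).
0.2268 bits

I(X;Y) = H(X) - H(X|Y)

Marginal of X (row sums):
  P(X=0) = 3/31 + 2/31 + 3/31 = 8/31
  P(X=1) = 0 + 5/31 + 1/31 = 6/31
  P(X=2) = 3/31 + 3/31 + 2/31 = 8/31
  P(X=3) = 1/31 + 7/31 + 1/31 = 9/31
H(X) = -[(8/31)·log₂(8/31) + (6/31)·log₂(6/31) + (8/31)·log₂(8/31) + (9/31)·log₂(9/31)]
  = 0.50431 + 0.45856 + 0.50431 + 0.51801 = 1.9852 bits

Marginal of Y (column sums):
  P(Y=0) = 3/31 + 0 + 3/31 + 1/31 = 7/31
  P(Y=1) = 2/31 + 5/31 + 3/31 + 7/31 = 17/31
  P(Y=2) = 3/31 + 1/31 + 2/31 + 1/31 = 7/31
H(X|Y) = Σ_y P(y)·H(X|Y=y):
  Y=0: P(Y=0) = 7/31, P(X|Y=0) = (3/7, 0, 3/7, 1/7) → H(X|Y=0) = 1.44882
  Y=1: P(Y=1) = 17/31, P(X|Y=1) = (2/17, 5/17, 3/17, 7/17) → H(X|Y=1) = 1.85123
  Y=2: P(Y=2) = 7/31, P(X|Y=2) = (3/7, 1/7, 2/7, 1/7) → H(X|Y=2) = 1.84237
H(X|Y) = (7/31)·1.44882 + (17/31)·1.85123 + (7/31)·1.84237 = 1.7584 bits

I(X;Y) = H(X) - H(X|Y) = 1.9852 - 1.7584 = 0.2268 bits

Cross-check via I(X;Y) = H(X) + H(Y) - H(X,Y): computing H(Y) from the column sums and H(X,Y) from the 12 cells in the same way gives H(Y) = 1.4448 bits and H(X,Y) = 3.2032 bits, so
I(X;Y) = 1.9852 + 1.4448 - 3.2032 = 0.2268 bits ✓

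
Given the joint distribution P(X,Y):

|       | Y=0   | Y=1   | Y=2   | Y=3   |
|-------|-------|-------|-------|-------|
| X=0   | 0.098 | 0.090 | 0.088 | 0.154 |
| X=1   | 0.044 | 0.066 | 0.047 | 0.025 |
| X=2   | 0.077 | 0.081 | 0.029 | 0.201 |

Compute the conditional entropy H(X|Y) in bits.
1.4244 bits

H(X|Y) = H(X,Y) - H(Y)

H(X,Y) = -Σ_{x,y} P(x,y) log₂ P(x,y). Per-cell terms -P(x,y)·log₂P(x,y):
  X=0: 0.32840530, 0.31265381, 0.30855903, 0.41564565
  X=1: 0.19827952, 0.25881175, 0.20732619, 0.13304820
  X=2: 0.28482283, 0.29370068, 0.14812630, 0.46526125
Sum of the 12 terms: H(X,Y) = 3.3546405 bits

Marginal of Y (column sums):
  P(Y=0) = 0.098 + 0.044 + 0.077 = 0.219
  P(Y=1) = 0.090 + 0.066 + 0.081 = 0.237
  P(Y=2) = 0.088 + 0.047 + 0.029 = 0.164
  P(Y=3) = 0.154 + 0.025 + 0.201 = 0.380
H(Y) = -[0.219·log₂(0.219) + 0.237·log₂(0.237) + 0.164·log₂(0.164) + 0.380·log₂(0.380)]
  = 0.47982839 + 0.49225873 + 0.42775009 + 0.53045290 = 1.9302901 bits

H(X|Y) = H(X,Y) - H(Y) = 3.3546405 - 1.9302901 = 1.4244 bits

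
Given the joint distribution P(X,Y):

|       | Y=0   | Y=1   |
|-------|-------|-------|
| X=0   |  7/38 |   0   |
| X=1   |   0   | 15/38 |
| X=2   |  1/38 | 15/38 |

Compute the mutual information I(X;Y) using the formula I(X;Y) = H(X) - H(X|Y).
0.6005 bits

I(X;Y) = H(X) - H(X|Y)

Marginal of X (row sums):
  P(X=0) = 7/38 + 0 = 7/38
  P(X=1) = 0 + 15/38 = 15/38
  P(X=2) = 1/38 + 15/38 = 8/19
H(X) = -[(7/38)·log₂(7/38) + (15/38)·log₂(15/38) + (8/19)·log₂(8/19)]
  = 0.4496 + 0.5294 + 0.5254 = 1.5044 bits

Marginal of Y (column sums):
  P(Y=0) = 7/38 + 0 + 1/38 = 4/19
  P(Y=1) = 0 + 15/38 + 15/38 = 15/19
H(X|Y) = Σ_y P(y)·H(X|Y=y):
  Y=0: P(Y=0) = 4/19, P(X|Y=0) = (7/8, 0, 1/8) → H(X|Y=0) = 0.5436
  Y=1: P(Y=1) = 15/19, P(X|Y=1) = (0, 1/2, 1/2) → H(X|Y=1) = 1.0000
H(X|Y) = (4/19)·0.5436 + (15/19)·1.0000 = 0.9039 bits

I(X;Y) = H(X) - H(X|Y) = 1.5044 - 0.9039 = 0.6005 bits

Cross-check via I(X;Y) = H(X) + H(Y) - H(X,Y): computing H(Y) from the column sums and H(X,Y) from the 6 cells in the same way gives H(Y) = 0.7425 bits and H(X,Y) = 1.6464 bits, so
I(X;Y) = 1.5044 + 0.7425 - 1.6464 = 0.6005 bits ✓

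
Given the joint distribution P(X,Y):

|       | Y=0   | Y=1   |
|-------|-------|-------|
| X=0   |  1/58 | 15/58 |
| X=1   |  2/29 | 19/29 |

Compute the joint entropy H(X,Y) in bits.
1.2713 bits

H(X,Y) = -Σ_{x,y} P(x,y) log₂ P(x,y). Per-cell terms -P(x,y)·log₂P(x,y):
  X=0: 0.1009997, 0.5045923
  X=1: 0.2660677, 0.3996902
Sum of the 4 terms: H(X,Y) = 1.2713 bits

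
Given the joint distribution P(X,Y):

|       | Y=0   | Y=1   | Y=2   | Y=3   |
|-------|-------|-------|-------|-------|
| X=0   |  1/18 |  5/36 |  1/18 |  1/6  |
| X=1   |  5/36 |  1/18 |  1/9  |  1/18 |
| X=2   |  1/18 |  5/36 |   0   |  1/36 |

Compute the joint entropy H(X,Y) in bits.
3.2716 bits

H(X,Y) = -Σ_{x,y} P(x,y) log₂ P(x,y). Per-cell terms -P(x,y)·log₂P(x,y):
  X=0: 0.23166, 0.39556, 0.23166, 0.43083
  X=1: 0.39556, 0.23166, 0.35221, 0.23166
  X=2: 0.23166, 0.39556, 0.00000, 0.14361
  (cells with P = 0 contribute 0)
Sum of the 12 terms: H(X,Y) = 3.2716 bits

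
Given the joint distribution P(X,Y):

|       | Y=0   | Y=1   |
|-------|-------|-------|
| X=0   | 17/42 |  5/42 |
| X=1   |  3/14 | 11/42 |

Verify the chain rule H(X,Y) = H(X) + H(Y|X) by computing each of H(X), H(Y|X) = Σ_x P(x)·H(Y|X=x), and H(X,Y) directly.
H(X) = 0.9984 bits, H(Y|X) = 0.8778 bits, H(X,Y) = 1.8761 bits

Marginal of X (row sums):
  P(X=0) = 17/42 + 5/42 = 11/21
  P(X=1) = 3/14 + 11/42 = 10/21
H(X) = -[(11/21)·log₂(11/21) + (10/21)·log₂(10/21)]
  = 0.4887 + 0.5097 = 0.9984 bits

H(Y|X) = Σ_x P(x)·H(Y|X=x):
  X=0: P(X=0) = 11/21, P(Y|X=0) = (17/22, 5/22) → H(Y|X=0) = 0.7732
  X=1: P(X=1) = 10/21, P(Y|X=1) = (9/20, 11/20) → H(Y|X=1) = 0.9928
H(Y|X) = (11/21)·0.7732 + (10/21)·0.9928 = 0.8778 bits

H(X,Y) = -Σ_{x,y} P(x,y) log₂ P(x,y). Per-cell terms -P(x,y)·log₂P(x,y):
  X=0: 0.5282, 0.3655
  X=1: 0.4762, 0.5062
Sum of the 4 terms: H(X,Y) = 1.8761 bits

Chain rule check:
  H(X) + H(Y|X) = 0.9984 + 0.8778 = 1.8762 bits
  H(X,Y) = 1.8761 bits
✓ Chain rule verified (Δ = 0.0001 is 4-dp rounding noise: each of the three values was rounded independently).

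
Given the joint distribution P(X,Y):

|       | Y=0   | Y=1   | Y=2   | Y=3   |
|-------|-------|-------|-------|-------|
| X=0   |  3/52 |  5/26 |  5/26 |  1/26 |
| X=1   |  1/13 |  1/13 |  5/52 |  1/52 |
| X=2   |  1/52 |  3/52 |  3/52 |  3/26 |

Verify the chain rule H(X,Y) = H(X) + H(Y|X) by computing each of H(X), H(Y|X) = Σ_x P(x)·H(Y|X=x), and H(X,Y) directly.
H(X) = 1.5176 bits, H(Y|X) = 1.7631 bits, H(X,Y) = 3.2808 bits

Marginal of X (row sums):
  P(X=0) = 3/52 + 5/26 + 5/26 + 1/26 = 25/52
  P(X=1) = 1/13 + 1/13 + 5/52 + 1/52 = 7/26
  P(X=2) = 1/52 + 3/52 + 3/52 + 3/26 = 1/4
H(X) = -[(25/52)·log₂(25/52) + (7/26)·log₂(7/26) + (1/4)·log₂(1/4)]
  = 0.5079729 + 0.5096767 + 0.5000000 = 1.5176 bits

H(Y|X) = Σ_x P(x)·H(Y|X=x):
  X=0: P(X=0) = 25/52, P(Y|X=0) = (3/25, 2/5, 2/5, 2/25) → H(Y|X=0) = 1.7161182
  X=1: P(X=1) = 7/26, P(Y|X=1) = (2/7, 2/7, 5/14, 1/14) → H(Y|X=1) = 1.8352377
  X=2: P(X=2) = 1/4, P(Y|X=2) = (1/13, 3/13, 3/13, 6/13) → H(Y|X=2) = 1.7758589
H(Y|X) = (25/52)·1.7161182 + (7/26)·1.8352377 + (1/4)·1.7758589 = 1.7631 bits

H(X,Y) = -Σ_{x,y} P(x,y) log₂ P(x,y). Per-cell terms -P(x,y)·log₂P(x,y):
  X=0: 0.2374314, 0.4574061, 0.4574061, 0.1807861
  X=1: 0.2846492, 0.2846492, 0.3248569, 0.1096238
  X=2: 0.1096238, 0.2374314, 0.2374314, 0.3594781
Sum of the 12 terms: H(X,Y) = 3.2808 bits

Chain rule check:
  H(X) + H(Y|X) = 1.5176 + 1.7631 = 3.2807 bits
  H(X,Y) = 3.2808 bits
✓ Chain rule verified (Δ = 0.0001 is 4-dp rounding noise: each of the three values was rounded independently).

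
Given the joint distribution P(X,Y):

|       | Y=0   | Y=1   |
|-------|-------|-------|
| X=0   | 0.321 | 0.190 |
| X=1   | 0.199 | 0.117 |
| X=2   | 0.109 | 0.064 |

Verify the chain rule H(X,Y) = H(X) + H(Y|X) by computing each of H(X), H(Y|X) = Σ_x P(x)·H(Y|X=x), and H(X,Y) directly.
H(X) = 1.4580 bits, H(Y|X) = 0.9514 bits, H(X,Y) = 2.4095 bits

Marginal of X (row sums):
  P(X=0) = 0.321 + 0.190 = 0.511
  P(X=1) = 0.199 + 0.117 = 0.316
  P(X=2) = 0.109 + 0.064 = 0.173
H(X) = -[0.511·log₂(0.511) + 0.316·log₂(0.316) + 0.173·log₂(0.173)]
  = 0.49496 + 0.52519 + 0.43789 = 1.4580 bits

H(Y|X) = Σ_x P(x)·H(Y|X=x):
  X=0: P(X=0) = 0.511, P(Y|X=0) = (321/511, 190/511) → H(Y|X=0) = 0.95206
  X=1: P(X=1) = 0.316, P(Y|X=1) = (199/316, 117/316) → H(Y|X=1) = 0.95087
  X=2: P(X=2) = 0.173, P(Y|X=2) = (109/173, 64/173) → H(Y|X=2) = 0.95063
H(Y|X) = 0.511·0.95206 + 0.316·0.95087 + 0.173·0.95063 = 0.9514 bits

H(X,Y) = -Σ_{x,y} P(x,y) log₂ P(x,y). Per-cell terms -P(x,y)·log₂P(x,y):
  X=0: 0.52623, 0.45523
  X=1: 0.46350, 0.36216
  X=2: 0.34854, 0.25381
Sum of the 6 terms: H(X,Y) = 2.4095 bits

Chain rule check:
  H(X) + H(Y|X) = 1.4580 + 0.9514 = 2.4094 bits
  H(X,Y) = 2.4095 bits
✓ Chain rule verified (Δ = 0.0001 is 4-dp rounding noise: each of the three values was rounded independently).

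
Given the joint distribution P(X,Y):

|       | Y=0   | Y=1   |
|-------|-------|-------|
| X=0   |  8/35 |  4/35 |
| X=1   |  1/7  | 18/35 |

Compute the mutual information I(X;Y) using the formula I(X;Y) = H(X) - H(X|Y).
0.1405 bits

I(X;Y) = H(X) - H(X|Y)

Marginal of X (row sums):
  P(X=0) = 8/35 + 4/35 = 12/35
  P(X=1) = 1/7 + 18/35 = 23/35
H(X) = -[(12/35)·log₂(12/35) + (23/35)·log₂(23/35)]
  = 0.5295 + 0.3980 = 0.9275 bits

Marginal of Y (column sums):
  P(Y=0) = 8/35 + 1/7 = 13/35
  P(Y=1) = 4/35 + 18/35 = 22/35
H(X|Y) = Σ_y P(y)·H(X|Y=y):
  Y=0: P(Y=0) = 13/35, P(X|Y=0) = (8/13, 5/13) → H(X|Y=0) = 0.9612
  Y=1: P(Y=1) = 22/35, P(X|Y=1) = (2/11, 9/11) → H(X|Y=1) = 0.6840
H(X|Y) = (13/35)·0.9612 + (22/35)·0.6840 = 0.7870 bits

I(X;Y) = H(X) - H(X|Y) = 0.9275 - 0.7870 = 0.1405 bits

Cross-check via I(X;Y) = H(X) + H(Y) - H(X,Y): computing H(Y) from the column sums and H(X,Y) from the 4 cells in the same way gives H(Y) = 0.9518 bits and H(X,Y) = 1.7388 bits, so
I(X;Y) = 0.9275 + 0.9518 - 1.7388 = 0.1405 bits ✓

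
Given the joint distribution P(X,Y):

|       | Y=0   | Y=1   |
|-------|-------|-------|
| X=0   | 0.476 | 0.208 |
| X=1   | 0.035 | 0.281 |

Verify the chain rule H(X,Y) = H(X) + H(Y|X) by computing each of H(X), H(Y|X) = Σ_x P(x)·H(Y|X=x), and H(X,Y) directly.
H(X) = 0.9000 bits, H(Y|X) = 0.7649 bits, H(X,Y) = 1.6649 bits

Marginal of X (row sums):
  P(X=0) = 0.476 + 0.208 = 0.684
  P(X=1) = 0.035 + 0.281 = 0.316
H(X) = -[0.684·log₂(0.684) + 0.316·log₂(0.316)]
  = 0.3748 + 0.5252 = 0.9000 bits

H(Y|X) = Σ_x P(x)·H(Y|X=x):
  X=0: P(X=0) = 0.684, P(Y|X=0) = (119/171, 52/171) → H(Y|X=0) = 0.8862
  X=1: P(X=1) = 0.316, P(Y|X=1) = (35/316, 281/316) → H(Y|X=1) = 0.5022
H(Y|X) = 0.684·0.8862 + 0.316·0.5022 = 0.7649 bits

H(X,Y) = -Σ_{x,y} P(x,y) log₂ P(x,y). Per-cell terms -P(x,y)·log₂P(x,y):
  X=0: 0.5098, 0.4712
  X=1: 0.1693, 0.5146
Sum of the 4 terms: H(X,Y) = 1.6649 bits

Chain rule check:
  H(X) + H(Y|X) = 0.9000 + 0.7649 = 1.6649 bits
  H(X,Y) = 1.6649 bits
✓ Chain rule verified.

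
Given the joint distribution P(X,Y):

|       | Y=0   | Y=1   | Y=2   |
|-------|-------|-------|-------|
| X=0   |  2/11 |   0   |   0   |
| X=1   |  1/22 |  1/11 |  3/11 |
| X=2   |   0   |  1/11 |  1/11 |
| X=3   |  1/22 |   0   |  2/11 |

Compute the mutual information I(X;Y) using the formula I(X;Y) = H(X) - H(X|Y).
0.5886 bits

I(X;Y) = H(X) - H(X|Y)

Marginal of X (row sums):
  P(X=0) = 2/11 + 0 + 0 = 2/11
  P(X=1) = 1/22 + 1/11 + 3/11 = 9/22
  P(X=2) = 0 + 1/11 + 1/11 = 2/11
  P(X=3) = 1/22 + 0 + 2/11 = 5/22
H(X) = -[(2/11)·log₂(2/11) + (9/22)·log₂(9/22) + (2/11)·log₂(2/11) + (5/22)·log₂(5/22)]
  = 0.447169 + 0.527525 + 0.447169 + 0.485796 = 1.90766 bits

Marginal of Y (column sums):
  P(Y=0) = 2/11 + 1/22 + 0 + 1/22 = 3/11
  P(Y=1) = 0 + 1/11 + 1/11 + 0 = 2/11
  P(Y=2) = 0 + 3/11 + 1/11 + 2/11 = 6/11
H(X|Y) = Σ_y P(y)·H(X|Y=y):
  Y=0: P(Y=0) = 3/11, P(X|Y=0) = (2/3, 1/6, 0, 1/6) → H(X|Y=0) = 1.251629
  Y=1: P(Y=1) = 2/11, P(X|Y=1) = (0, 1/2, 1/2, 0) → H(X|Y=1) = 1.000000
  Y=2: P(Y=2) = 6/11, P(X|Y=2) = (0, 1/2, 1/6, 1/3) → H(X|Y=2) = 1.459148
H(X|Y) = (3/11)·1.251629 + (2/11)·1.000000 + (6/11)·1.459148 = 1.31907 bits

I(X;Y) = H(X) - H(X|Y) = 1.90766 - 1.31907 = 0.5886 bits

Cross-check via I(X;Y) = H(X) + H(Y) - H(X,Y): computing H(Y) from the column sums and H(X,Y) from the 12 cells in the same way gives H(Y) = 1.43537 bits and H(X,Y) = 2.75444 bits, so
I(X;Y) = 1.90766 + 1.43537 - 2.75444 = 0.5886 bits ✓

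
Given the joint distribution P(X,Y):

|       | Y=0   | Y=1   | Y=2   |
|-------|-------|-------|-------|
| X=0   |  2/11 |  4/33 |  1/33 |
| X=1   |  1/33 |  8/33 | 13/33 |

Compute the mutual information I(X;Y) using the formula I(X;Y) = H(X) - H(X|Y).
0.3014 bits

I(X;Y) = H(X) - H(X|Y)

Marginal of X (row sums):
  P(X=0) = 2/11 + 4/33 + 1/33 = 1/3
  P(X=1) = 1/33 + 8/33 + 13/33 = 2/3
H(X) = -[(1/3)·log₂(1/3) + (2/3)·log₂(2/3)]
  = 0.52832 + 0.38998 = 0.91830 bits

Marginal of Y (column sums):
  P(Y=0) = 2/11 + 1/33 = 7/33
  P(Y=1) = 4/33 + 8/33 = 4/11
  P(Y=2) = 1/33 + 13/33 = 14/33
H(X|Y) = Σ_y P(y)·H(X|Y=y):
  Y=0: P(Y=0) = 7/33, P(X|Y=0) = (6/7, 1/7) → H(X|Y=0) = 0.59167
  Y=1: P(Y=1) = 4/11, P(X|Y=1) = (1/3, 2/3) → H(X|Y=1) = 0.91830
  Y=2: P(Y=2) = 14/33, P(X|Y=2) = (1/14, 13/14) → H(X|Y=2) = 0.37123
H(X|Y) = (7/33)·0.59167 + (4/11)·0.91830 + (14/33)·0.37123 = 0.61692 bits

I(X;Y) = H(X) - H(X|Y) = 0.91830 - 0.61692 = 0.3014 bits

Cross-check via I(X;Y) = H(X) + H(Y) - H(X,Y): computing H(Y) from the column sums and H(X,Y) from the 6 cells in the same way gives H(Y) = 1.53003 bits and H(X,Y) = 2.14695 bits, so
I(X;Y) = 0.91830 + 1.53003 - 2.14695 = 0.3014 bits ✓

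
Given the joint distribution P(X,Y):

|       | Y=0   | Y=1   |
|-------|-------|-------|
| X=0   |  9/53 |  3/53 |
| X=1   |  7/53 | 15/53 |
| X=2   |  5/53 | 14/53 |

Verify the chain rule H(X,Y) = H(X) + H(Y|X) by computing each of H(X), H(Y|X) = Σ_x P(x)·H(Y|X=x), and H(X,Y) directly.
H(X) = 1.5423 bits, H(Y|X) = 0.8563 bits, H(X,Y) = 2.3986 bits

Marginal of X (row sums):
  P(X=0) = 9/53 + 3/53 = 12/53
  P(X=1) = 7/53 + 15/53 = 22/53
  P(X=2) = 5/53 + 14/53 = 19/53
H(X) = -[(12/53)·log₂(12/53) + (22/53)·log₂(22/53) + (19/53)·log₂(19/53)]
  = 0.485198 + 0.526543 + 0.530564 = 1.5423 bits

H(Y|X) = Σ_x P(x)·H(Y|X=x):
  X=0: P(X=0) = 12/53, P(Y|X=0) = (3/4, 1/4) → H(Y|X=0) = 0.811278
  X=1: P(X=1) = 22/53, P(Y|X=1) = (7/22, 15/22) → H(Y|X=1) = 0.902393
  X=2: P(X=2) = 19/53, P(Y|X=2) = (5/19, 14/19) → H(Y|X=2) = 0.831474
H(Y|X) = (12/53)·0.811278 + (22/53)·0.902393 + (19/53)·0.831474 = 0.8563 bits

H(X,Y) = -Σ_{x,y} P(x,y) log₂ P(x,y). Per-cell terms -P(x,y)·log₂P(x,y):
  X=0: 0.434377, 0.234507
  X=1: 0.385735, 0.515386
  X=2: 0.321320, 0.507319
Sum of the 6 terms: H(X,Y) = 2.3986 bits

Chain rule check:
  H(X) + H(Y|X) = 1.5423 + 0.8563 = 2.3986 bits
  H(X,Y) = 2.3986 bits
✓ Chain rule verified.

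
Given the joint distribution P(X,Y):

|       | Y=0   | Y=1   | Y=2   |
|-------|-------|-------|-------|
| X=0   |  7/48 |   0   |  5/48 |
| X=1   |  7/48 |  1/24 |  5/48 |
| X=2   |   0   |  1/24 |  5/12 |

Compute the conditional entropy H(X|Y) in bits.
1.1573 bits

H(X|Y) = H(X,Y) - H(Y)

H(X,Y) = -Σ_{x,y} P(x,y) log₂ P(x,y). Per-cell terms -P(x,y)·log₂P(x,y):
  X=0: 0.4051, 0.0000, 0.3399
  X=1: 0.4051, 0.1910, 0.3399
  X=2: 0.0000, 0.1910, 0.5263
  (cells with P = 0 contribute 0)
Sum of the 9 terms: H(X,Y) = 2.3983 bits

Marginal of Y (column sums):
  P(Y=0) = 7/48 + 7/48 + 0 = 7/24
  P(Y=1) = 0 + 1/24 + 1/24 = 1/12
  P(Y=2) = 5/48 + 5/48 + 5/12 = 5/8
H(Y) = -[(7/24)·log₂(7/24) + (1/12)·log₂(1/12) + (5/8)·log₂(5/8)]
  = 0.5185 + 0.2987 + 0.4238 = 1.2410 bits

H(X|Y) = H(X,Y) - H(Y) = 2.3983 - 1.2410 = 1.1573 bits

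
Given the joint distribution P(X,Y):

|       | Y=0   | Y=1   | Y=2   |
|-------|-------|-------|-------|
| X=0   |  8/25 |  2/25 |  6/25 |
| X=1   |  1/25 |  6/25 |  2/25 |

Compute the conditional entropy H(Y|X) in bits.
1.3404 bits

H(Y|X) = H(X,Y) - H(X)

H(X,Y) = -Σ_{x,y} P(x,y) log₂ P(x,y). Per-cell terms -P(x,y)·log₂P(x,y):
  X=0: 0.52603, 0.29151, 0.49413
  X=1: 0.18575, 0.49413, 0.29151
Sum of the 6 terms: H(X,Y) = 2.2831 bits

Marginal of X (row sums):
  P(X=0) = 8/25 + 2/25 + 6/25 = 16/25
  P(X=1) = 1/25 + 6/25 + 2/25 = 9/25
H(X) = -[(16/25)·log₂(16/25) + (9/25)·log₂(9/25)]
  = 0.41207 + 0.53062 = 0.9427 bits

H(Y|X) = H(X,Y) - H(X) = 2.2831 - 0.9427 = 1.3404 bits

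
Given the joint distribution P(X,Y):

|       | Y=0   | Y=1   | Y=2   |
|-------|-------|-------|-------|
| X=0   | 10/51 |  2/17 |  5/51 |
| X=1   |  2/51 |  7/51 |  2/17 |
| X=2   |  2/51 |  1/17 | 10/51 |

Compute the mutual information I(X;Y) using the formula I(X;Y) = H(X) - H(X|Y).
0.1526 bits

I(X;Y) = H(X) - H(X|Y)

Marginal of X (row sums):
  P(X=0) = 10/51 + 2/17 + 5/51 = 7/17
  P(X=1) = 2/51 + 7/51 + 2/17 = 5/17
  P(X=2) = 2/51 + 1/17 + 10/51 = 5/17
H(X) = -[(7/17)·log₂(7/17) + (5/17)·log₂(5/17) + (5/17)·log₂(5/17)]
  = 0.527103 + 0.519275 + 0.519275 = 1.56565 bits

Marginal of Y (column sums):
  P(Y=0) = 10/51 + 2/51 + 2/51 = 14/51
  P(Y=1) = 2/17 + 7/51 + 1/17 = 16/51
  P(Y=2) = 5/51 + 2/17 + 10/51 = 7/17
H(X|Y) = Σ_y P(y)·H(X|Y=y):
  Y=0: P(Y=0) = 14/51, P(X|Y=0) = (5/7, 1/7, 1/7) → H(X|Y=0) = 1.148835
  Y=1: P(Y=1) = 16/51, P(X|Y=1) = (3/8, 7/16, 3/16) → H(X|Y=1) = 1.505241
  Y=2: P(Y=2) = 7/17, P(X|Y=2) = (5/21, 2/7, 10/21) → H(X|Y=2) = 1.519046
H(X|Y) = (14/51)·1.148835 + (16/51)·1.505241 + (7/17)·1.519046 = 1.41309 bits

I(X;Y) = H(X) - H(X|Y) = 1.56565 - 1.41309 = 0.1526 bits

Cross-check via I(X;Y) = H(X) + H(Y) - H(X,Y): computing H(Y) from the column sums and H(X,Y) from the 9 cells in the same way gives H(Y) = 1.56377 bits and H(X,Y) = 2.97685 bits, so
I(X;Y) = 1.56565 + 1.56377 - 2.97685 = 0.1526 bits ✓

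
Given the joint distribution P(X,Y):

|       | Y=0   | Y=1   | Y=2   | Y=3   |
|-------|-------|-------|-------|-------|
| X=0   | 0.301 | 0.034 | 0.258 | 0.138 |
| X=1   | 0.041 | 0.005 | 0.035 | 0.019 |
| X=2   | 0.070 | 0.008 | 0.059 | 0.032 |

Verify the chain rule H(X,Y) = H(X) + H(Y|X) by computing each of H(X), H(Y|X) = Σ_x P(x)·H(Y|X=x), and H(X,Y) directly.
H(X) = 1.0961 bits, H(Y|X) = 1.7189 bits, H(X,Y) = 2.8150 bits

Marginal of X (row sums):
  P(X=0) = 0.301 + 0.034 + 0.258 + 0.138 = 0.731
  P(X=1) = 0.041 + 0.005 + 0.035 + 0.019 = 0.100
  P(X=2) = 0.070 + 0.008 + 0.059 + 0.032 = 0.169
H(X) = -[0.731·log₂(0.731) + 0.100·log₂(0.100) + 0.169·log₂(0.169)]
  = 0.33045 + 0.33219 + 0.43347 = 1.0961 bits

H(Y|X) = Σ_x P(x)·H(Y|X=x):
  X=0: P(X=0) = 0.731, P(Y|X=0) = (7/17, 2/43, 6/17, 138/731) → H(Y|X=0) = 1.71733
  X=1: P(X=1) = 0.100, P(Y|X=1) = (41/100, 1/20, 7/20, 19/100) → H(Y|X=1) = 1.72881
  X=2: P(X=2) = 0.169, P(Y|X=2) = (70/169, 8/169, 59/169, 32/169) → H(Y|X=2) = 1.71966
H(Y|X) = 0.731·1.71733 + 0.100·1.72881 + 0.169·1.71966 = 1.7189 bits

H(X,Y) = -Σ_{x,y} P(x,y) log₂ P(x,y). Per-cell terms -P(x,y)·log₂P(x,y):
  X=0: 0.52138, 0.16586, 0.50428, 0.39430
  X=1: 0.18894, 0.03822, 0.16928, 0.10864
  X=2: 0.26856, 0.05573, 0.24091, 0.15891
Sum of the 12 terms: H(X,Y) = 2.8150 bits

Chain rule check:
  H(X) + H(Y|X) = 1.0961 + 1.7189 = 2.8150 bits
  H(X,Y) = 2.8150 bits
✓ Chain rule verified.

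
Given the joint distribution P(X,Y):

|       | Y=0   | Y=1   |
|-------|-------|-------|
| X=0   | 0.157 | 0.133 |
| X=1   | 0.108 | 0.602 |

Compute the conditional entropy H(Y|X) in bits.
0.7253 bits

H(Y|X) = H(X,Y) - H(X)

H(X,Y) = -Σ_{x,y} P(x,y) log₂ P(x,y). Per-cell terms -P(x,y)·log₂P(x,y):
  X=0: 0.41937, 0.38710
  X=1: 0.34678, 0.44076
Sum of the 4 terms: H(X,Y) = 1.5940 bits

Marginal of X (row sums):
  P(X=0) = 0.157 + 0.133 = 0.290
  P(X=1) = 0.108 + 0.602 = 0.710
H(X) = -[0.290·log₂(0.290) + 0.710·log₂(0.710)]
  = 0.51790 + 0.35082 = 0.8687 bits

H(Y|X) = H(X,Y) - H(X) = 1.5940 - 0.8687 = 0.7253 bits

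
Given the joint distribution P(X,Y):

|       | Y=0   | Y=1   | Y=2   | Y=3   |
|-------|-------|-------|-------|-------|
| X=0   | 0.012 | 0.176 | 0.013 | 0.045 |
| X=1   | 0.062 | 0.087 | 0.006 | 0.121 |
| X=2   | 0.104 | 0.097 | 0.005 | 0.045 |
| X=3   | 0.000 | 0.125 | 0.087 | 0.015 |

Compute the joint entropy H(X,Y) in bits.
3.4466 bits

H(X,Y) = -Σ_{x,y} P(x,y) log₂ P(x,y). Per-cell terms -P(x,y)·log₂P(x,y):
  X=0: 0.0766, 0.4411, 0.0814, 0.2013
  X=1: 0.2487, 0.3065, 0.0443, 0.3687
  X=2: 0.3396, 0.3265, 0.0382, 0.2013
  X=3: 0.0000, 0.3750, 0.3065, 0.0909
  (cells with P = 0 contribute 0)
Sum of the 16 terms: H(X,Y) = 3.4466 bits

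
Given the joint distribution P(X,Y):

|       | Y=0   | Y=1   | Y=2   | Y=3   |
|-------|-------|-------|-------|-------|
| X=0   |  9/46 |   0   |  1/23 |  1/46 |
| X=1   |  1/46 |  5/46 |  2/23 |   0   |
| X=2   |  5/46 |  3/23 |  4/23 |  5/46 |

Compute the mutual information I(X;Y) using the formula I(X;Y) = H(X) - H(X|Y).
0.3305 bits

I(X;Y) = H(X) - H(X|Y)

Marginal of X (row sums):
  P(X=0) = 9/46 + 0 + 1/23 + 1/46 = 6/23
  P(X=1) = 1/46 + 5/46 + 2/23 + 0 = 5/23
  P(X=2) = 5/46 + 3/23 + 4/23 + 5/46 = 12/23
H(X) = -[(6/23)·log₂(6/23) + (5/23)·log₂(5/23) + (12/23)·log₂(12/23)]
  = 0.5057 + 0.4786 + 0.4897 = 1.4740 bits

Marginal of Y (column sums):
  P(Y=0) = 9/46 + 1/46 + 5/46 = 15/46
  P(Y=1) = 0 + 5/46 + 3/23 = 11/46
  P(Y=2) = 1/23 + 2/23 + 4/23 = 7/23
  P(Y=3) = 1/46 + 0 + 5/46 = 3/23
H(X|Y) = Σ_y P(y)·H(X|Y=y):
  Y=0: P(Y=0) = 15/46, P(X|Y=0) = (3/5, 1/15, 1/3) → H(X|Y=0) = 1.2310
  Y=1: P(Y=1) = 11/46, P(X|Y=1) = (0, 5/11, 6/11) → H(X|Y=1) = 0.9940
  Y=2: P(Y=2) = 7/23, P(X|Y=2) = (1/7, 2/7, 4/7) → H(X|Y=2) = 1.3788
  Y=3: P(Y=3) = 3/23, P(X|Y=3) = (1/6, 0, 5/6) → H(X|Y=3) = 0.6500
H(X|Y) = (15/46)·1.2310 + (11/46)·0.9940 + (7/23)·1.3788 + (3/23)·0.6500 = 1.1435 bits

I(X;Y) = H(X) - H(X|Y) = 1.4740 - 1.1435 = 0.3305 bits

Cross-check via I(X;Y) = H(X) + H(Y) - H(X,Y): computing H(Y) from the column sums and H(X,Y) from the 12 cells in the same way gives H(Y) = 1.9264 bits and H(X,Y) = 3.0699 bits, so
I(X;Y) = 1.4740 + 1.9264 - 3.0699 = 0.3305 bits ✓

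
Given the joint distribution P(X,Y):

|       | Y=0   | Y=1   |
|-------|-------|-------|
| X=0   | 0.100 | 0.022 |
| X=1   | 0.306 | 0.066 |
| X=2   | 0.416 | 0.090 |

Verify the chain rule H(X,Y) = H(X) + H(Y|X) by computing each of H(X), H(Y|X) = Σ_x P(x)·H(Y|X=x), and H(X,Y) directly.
H(X) = 1.3983 bits, H(Y|X) = 0.6757 bits, H(X,Y) = 2.0740 bits

Marginal of X (row sums):
  P(X=0) = 0.100 + 0.022 = 0.122
  P(X=1) = 0.306 + 0.066 = 0.372
  P(X=2) = 0.416 + 0.090 = 0.506
H(X) = -[0.122·log₂(0.122) + 0.372·log₂(0.372) + 0.506·log₂(0.506)]
  = 0.3703 + 0.5307 + 0.4973 = 1.3983 bits

H(Y|X) = Σ_x P(x)·H(Y|X=x):
  X=0: P(X=0) = 0.122, P(Y|X=0) = (50/61, 11/61) → H(Y|X=0) = 0.6808
  X=1: P(X=1) = 0.372, P(Y|X=1) = (51/62, 11/62) → H(Y|X=1) = 0.6744
  X=2: P(X=2) = 0.506, P(Y|X=2) = (208/253, 45/253) → H(Y|X=2) = 0.6754
H(Y|X) = 0.122·0.6808 + 0.372·0.6744 + 0.506·0.6754 = 0.6757 bits

H(X,Y) = -Σ_{x,y} P(x,y) log₂ P(x,y). Per-cell terms -P(x,y)·log₂P(x,y):
  X=0: 0.3322, 0.1211
  X=1: 0.5228, 0.2588
  X=2: 0.5264, 0.3127
Sum of the 6 terms: H(X,Y) = 2.0740 bits

Chain rule check:
  H(X) + H(Y|X) = 1.3983 + 0.6757 = 2.0740 bits
  H(X,Y) = 2.0740 bits
✓ Chain rule verified.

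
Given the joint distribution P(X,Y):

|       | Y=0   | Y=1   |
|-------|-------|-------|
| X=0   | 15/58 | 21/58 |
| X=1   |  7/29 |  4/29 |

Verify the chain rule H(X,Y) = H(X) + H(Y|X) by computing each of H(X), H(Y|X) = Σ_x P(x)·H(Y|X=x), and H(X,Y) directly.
H(X) = 0.9576 bits, H(Y|X) = 0.9669 bits, H(X,Y) = 1.9244 bits

Marginal of X (row sums):
  P(X=0) = 15/58 + 21/58 = 18/29
  P(X=1) = 7/29 + 4/29 = 11/29
H(X) = -[(18/29)·log₂(18/29) + (11/29)·log₂(11/29)]
  = 0.427069 + 0.530484 = 0.9576 bits

H(Y|X) = Σ_x P(x)·H(Y|X=x):
  X=0: P(X=0) = 18/29, P(Y|X=0) = (5/12, 7/12) → H(Y|X=0) = 0.979869
  X=1: P(X=1) = 11/29, P(Y|X=1) = (7/11, 4/11) → H(Y|X=1) = 0.945660
H(Y|X) = (18/29)·0.979869 + (11/29)·0.945660 = 0.9669 bits

H(X,Y) = -Σ_{x,y} P(x,y) log₂ P(x,y). Per-cell terms -P(x,y)·log₂P(x,y):
  X=0: 0.504592, 0.530671
  X=1: 0.494979, 0.394204
Sum of the 4 terms: H(X,Y) = 1.9244 bits

Chain rule check:
  H(X) + H(Y|X) = 0.9576 + 0.9669 = 1.9245 bits
  H(X,Y) = 1.9244 bits
✓ Chain rule verified (Δ = 0.0001 is 4-dp rounding noise: each of the three values was rounded independently).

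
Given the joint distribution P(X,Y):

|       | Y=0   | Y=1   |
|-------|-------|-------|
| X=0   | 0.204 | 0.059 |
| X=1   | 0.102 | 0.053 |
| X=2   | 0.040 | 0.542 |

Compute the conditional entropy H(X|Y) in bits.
1.0035 bits

H(X|Y) = H(X,Y) - H(Y)

H(X,Y) = -Σ_{x,y} P(x,y) log₂ P(x,y). Per-cell terms -P(x,y)·log₂P(x,y):
  X=0: 0.46784522, 0.24090533
  X=1: 0.33592261, 0.22460678
  X=2: 0.18575425, 0.47893030
Sum of the 6 terms: H(X,Y) = 1.9339645 bits

Marginal of Y (column sums):
  P(Y=0) = 0.204 + 0.102 + 0.040 = 0.346
  P(Y=1) = 0.059 + 0.053 + 0.542 = 0.654
H(Y) = -[0.346·log₂(0.346) + 0.654·log₂(0.654)]
  = 0.52978000 + 0.40066490 = 0.9304449 bits

H(X|Y) = H(X,Y) - H(Y) = 1.9339645 - 0.9304449 = 1.0035 bits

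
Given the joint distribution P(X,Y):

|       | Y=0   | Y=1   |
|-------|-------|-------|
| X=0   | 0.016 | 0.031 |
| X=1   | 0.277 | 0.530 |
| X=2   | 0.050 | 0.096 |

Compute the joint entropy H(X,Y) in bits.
1.7899 bits

H(X,Y) = -Σ_{x,y} P(x,y) log₂ P(x,y). Per-cell terms -P(x,y)·log₂P(x,y):
  X=0: 0.09545, 0.15536
  X=1: 0.51302, 0.48545
  X=2: 0.21610, 0.32456
Sum of the 6 terms: H(X,Y) = 1.7899 bits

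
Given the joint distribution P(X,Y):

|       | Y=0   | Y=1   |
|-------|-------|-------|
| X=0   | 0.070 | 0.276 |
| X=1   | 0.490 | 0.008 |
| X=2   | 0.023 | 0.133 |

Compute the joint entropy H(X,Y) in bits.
1.8534 bits

H(X,Y) = -Σ_{x,y} P(x,y) log₂ P(x,y). Per-cell terms -P(x,y)·log₂P(x,y):
  X=0: 0.26856, 0.51260
  X=1: 0.50428, 0.05573
  X=2: 0.12517, 0.38710
Sum of the 6 terms: H(X,Y) = 1.8534 bits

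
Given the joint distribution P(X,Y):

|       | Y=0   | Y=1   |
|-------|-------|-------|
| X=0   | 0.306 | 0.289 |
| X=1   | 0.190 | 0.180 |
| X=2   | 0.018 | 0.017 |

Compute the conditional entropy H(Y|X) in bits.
0.9994 bits

H(Y|X) = H(X,Y) - H(X)

H(X,Y) = -Σ_{x,y} P(x,y) log₂ P(x,y). Per-cell terms -P(x,y)·log₂P(x,y):
  X=0: 0.5228, 0.5176
  X=1: 0.4552, 0.4453
  X=2: 0.1043, 0.0999
Sum of the 6 terms: H(X,Y) = 2.1451 bits

Marginal of X (row sums):
  P(X=0) = 0.306 + 0.289 = 0.595
  P(X=1) = 0.190 + 0.180 = 0.370
  P(X=2) = 0.018 + 0.017 = 0.035
H(X) = -[0.595·log₂(0.595) + 0.370·log₂(0.370) + 0.035·log₂(0.035)]
  = 0.4457 + 0.5307 + 0.1693 = 1.1457 bits

H(Y|X) = H(X,Y) - H(X) = 2.1451 - 1.1457 = 0.9994 bits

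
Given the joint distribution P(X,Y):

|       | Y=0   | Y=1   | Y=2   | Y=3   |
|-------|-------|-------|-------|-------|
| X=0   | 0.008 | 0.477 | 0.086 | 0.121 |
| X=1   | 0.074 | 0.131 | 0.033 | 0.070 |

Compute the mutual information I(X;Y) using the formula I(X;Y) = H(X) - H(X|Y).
0.1135 bits

I(X;Y) = H(X) - H(X|Y)

Marginal of X (row sums):
  P(X=0) = 0.008 + 0.477 + 0.086 + 0.121 = 0.692
  P(X=1) = 0.074 + 0.131 + 0.033 + 0.070 = 0.308
H(X) = -[0.692·log₂(0.692) + 0.308·log₂(0.308)]
  = 0.367560 + 0.523291 = 0.89085 bits

Marginal of Y (column sums):
  P(Y=0) = 0.008 + 0.074 = 0.082
  P(Y=1) = 0.477 + 0.131 = 0.608
  P(Y=2) = 0.086 + 0.033 = 0.119
  P(Y=3) = 0.121 + 0.070 = 0.191
H(X|Y) = Σ_y P(y)·H(X|Y=y):
  Y=0: P(Y=0) = 0.082, P(X|Y=0) = (4/41, 37/41) → H(X|Y=0) = 0.461216
  Y=1: P(Y=1) = 0.608, P(X|Y=1) = (477/608, 131/608) → H(X|Y=1) = 0.751792
  Y=2: P(Y=2) = 0.119, P(X|Y=2) = (86/119, 33/119) → H(X|Y=2) = 0.851761
  Y=3: P(Y=3) = 0.191, P(X|Y=3) = (121/191, 70/191) → H(X|Y=3) = 0.947941
H(X|Y) = 0.082·0.461216 + 0.608·0.751792 + 0.119·0.851761 + 0.191·0.947941 = 0.77733 bits

I(X;Y) = H(X) - H(X|Y) = 0.89085 - 0.77733 = 0.1135 bits

Cross-check via I(X;Y) = H(X) + H(Y) - H(X,Y): computing H(Y) from the column sums and H(X,Y) from the 8 cells in the same way gives H(Y) = 1.55395 bits and H(X,Y) = 2.33128 bits, so
I(X;Y) = 0.89085 + 1.55395 - 2.33128 = 0.1135 bits ✓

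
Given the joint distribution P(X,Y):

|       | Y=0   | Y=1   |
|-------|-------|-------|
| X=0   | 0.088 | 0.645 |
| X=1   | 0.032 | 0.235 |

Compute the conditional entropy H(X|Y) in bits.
0.8371 bits

H(X|Y) = H(X,Y) - H(Y)

H(X,Y) = -Σ_{x,y} P(x,y) log₂ P(x,y). Per-cell terms -P(x,y)·log₂P(x,y):
  X=0: 0.3086, 0.4080
  X=1: 0.1589, 0.4910
Sum of the 4 terms: H(X,Y) = 1.3665 bits

Marginal of Y (column sums):
  P(Y=0) = 0.088 + 0.032 = 0.120
  P(Y=1) = 0.645 + 0.235 = 0.880
H(Y) = -[0.120·log₂(0.120) + 0.880·log₂(0.880)]
  = 0.3671 + 0.1623 = 0.5294 bits

H(X|Y) = H(X,Y) - H(Y) = 1.3665 - 0.5294 = 0.8371 bits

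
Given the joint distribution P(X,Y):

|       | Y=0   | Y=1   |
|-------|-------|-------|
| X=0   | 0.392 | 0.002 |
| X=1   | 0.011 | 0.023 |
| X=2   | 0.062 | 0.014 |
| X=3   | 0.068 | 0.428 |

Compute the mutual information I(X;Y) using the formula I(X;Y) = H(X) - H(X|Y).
0.6095 bits

I(X;Y) = H(X) - H(X|Y)

Marginal of X (row sums):
  P(X=0) = 0.392 + 0.002 = 0.394
  P(X=1) = 0.011 + 0.023 = 0.034
  P(X=2) = 0.062 + 0.014 = 0.076
  P(X=3) = 0.068 + 0.428 = 0.496
H(X) = -[0.394·log₂(0.394) + 0.034·log₂(0.034) + 0.076·log₂(0.076) + 0.496·log₂(0.496)]
  = 0.5294 + 0.1659 + 0.2826 + 0.5017 = 1.4796 bits

Marginal of Y (column sums):
  P(Y=0) = 0.392 + 0.011 + 0.062 + 0.068 = 0.533
  P(Y=1) = 0.002 + 0.023 + 0.014 + 0.428 = 0.467
H(X|Y) = Σ_y P(y)·H(X|Y=y):
  Y=0: P(Y=0) = 0.533, P(X|Y=0) = (392/533, 11/533, 62/533, 68/533) → H(X|Y=0) = 1.1816
  Y=1: P(Y=1) = 0.467, P(X|Y=1) = (2/467, 23/467, 14/467, 428/467) → H(X|Y=1) = 0.5146
H(X|Y) = 0.533·1.1816 + 0.467·0.5146 = 0.8701 bits

I(X;Y) = H(X) - H(X|Y) = 1.4796 - 0.8701 = 0.6095 bits

Cross-check via I(X;Y) = H(X) + H(Y) - H(X,Y): computing H(Y) from the column sums and H(X,Y) from the 8 cells in the same way gives H(Y) = 0.9969 bits and H(X,Y) = 1.8670 bits, so
I(X;Y) = 1.4796 + 0.9969 - 1.8670 = 0.6095 bits ✓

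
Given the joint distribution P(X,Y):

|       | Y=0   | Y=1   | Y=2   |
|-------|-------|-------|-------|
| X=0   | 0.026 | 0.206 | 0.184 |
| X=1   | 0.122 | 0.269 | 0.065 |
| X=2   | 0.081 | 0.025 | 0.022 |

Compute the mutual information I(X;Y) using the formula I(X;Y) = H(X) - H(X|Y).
0.1802 bits

I(X;Y) = H(X) - H(X|Y)

Marginal of X (row sums):
  P(X=0) = 0.026 + 0.206 + 0.184 = 0.416
  P(X=1) = 0.122 + 0.269 + 0.065 = 0.456
  P(X=2) = 0.081 + 0.025 + 0.022 = 0.128
H(X) = -[0.416·log₂(0.416) + 0.456·log₂(0.456) + 0.128·log₂(0.128)]
  = 0.5264 + 0.5166 + 0.3796 = 1.4226 bits

Marginal of Y (column sums):
  P(Y=0) = 0.026 + 0.122 + 0.081 = 0.229
  P(Y=1) = 0.206 + 0.269 + 0.025 = 0.500
  P(Y=2) = 0.184 + 0.065 + 0.022 = 0.271
H(X|Y) = Σ_y P(y)·H(X|Y=y):
  Y=0: P(Y=0) = 0.229, P(X|Y=0) = (26/229, 122/229, 81/229) → H(X|Y=0) = 1.3707
  Y=1: P(Y=1) = 0.500, P(X|Y=1) = (103/250, 269/500, 1/20) → H(X|Y=1) = 1.2243
  Y=2: P(Y=2) = 0.271, P(X|Y=2) = (184/271, 65/271, 22/271) → H(X|Y=2) = 1.1674
H(X|Y) = 0.229·1.3707 + 0.500·1.2243 + 0.271·1.1674 = 1.2424 bits

I(X;Y) = H(X) - H(X|Y) = 1.4226 - 1.2424 = 0.1802 bits

Cross-check via I(X;Y) = H(X) + H(Y) - H(X,Y): computing H(Y) from the column sums and H(X,Y) from the 9 cells in the same way gives H(Y) = 1.4975 bits and H(X,Y) = 2.7399 bits, so
I(X;Y) = 1.4226 + 1.4975 - 2.7399 = 0.1802 bits ✓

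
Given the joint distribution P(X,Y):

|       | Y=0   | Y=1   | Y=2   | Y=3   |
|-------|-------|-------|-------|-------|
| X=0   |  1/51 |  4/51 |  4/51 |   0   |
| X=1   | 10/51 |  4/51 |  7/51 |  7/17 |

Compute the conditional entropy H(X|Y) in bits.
0.4556 bits

H(X|Y) = H(X,Y) - H(Y)

H(X,Y) = -Σ_{x,y} P(x,y) log₂ P(x,y). Per-cell terms -P(x,y)·log₂P(x,y):
  X=0: 0.111224, 0.288033, 0.288033, 0.000000
  X=1: 0.460882, 0.288033, 0.393245, 0.527103
  (cells with P = 0 contribute 0)
Sum of the 8 terms: H(X,Y) = 2.35655 bits

Marginal of Y (column sums):
  P(Y=0) = 1/51 + 10/51 = 11/51
  P(Y=1) = 4/51 + 4/51 = 8/51
  P(Y=2) = 4/51 + 7/51 = 11/51
  P(Y=3) = 0 + 7/17 = 7/17
H(Y) = -[(11/51)·log₂(11/51) + (8/51)·log₂(8/51) + (11/51)·log₂(11/51) + (7/17)·log₂(7/17)]
  = 0.477312 + 0.419204 + 0.477312 + 0.527103 = 1.90093 bits

H(X|Y) = H(X,Y) - H(Y) = 2.35655 - 1.90093 = 0.4556 bits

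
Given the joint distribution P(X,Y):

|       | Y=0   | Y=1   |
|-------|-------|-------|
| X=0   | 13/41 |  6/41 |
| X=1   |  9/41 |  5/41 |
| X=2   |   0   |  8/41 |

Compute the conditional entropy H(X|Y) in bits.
1.2455 bits

H(X|Y) = H(X,Y) - H(Y)

H(X,Y) = -Σ_{x,y} P(x,y) log₂ P(x,y). Per-cell terms -P(x,y)·log₂P(x,y):
  X=0: 0.52543, 0.40574
  X=1: 0.48021, 0.37020
  X=2: 0.00000, 0.46001
  (cells with P = 0 contribute 0)
Sum of the 6 terms: H(X,Y) = 2.2416 bits

Marginal of Y (column sums):
  P(Y=0) = 13/41 + 9/41 + 0 = 22/41
  P(Y=1) = 6/41 + 5/41 + 8/41 = 19/41
H(Y) = -[(22/41)·log₂(22/41) + (19/41)·log₂(19/41)]
  = 0.48192 + 0.51422 = 0.9961 bits

H(X|Y) = H(X,Y) - H(Y) = 2.2416 - 0.9961 = 1.2455 bits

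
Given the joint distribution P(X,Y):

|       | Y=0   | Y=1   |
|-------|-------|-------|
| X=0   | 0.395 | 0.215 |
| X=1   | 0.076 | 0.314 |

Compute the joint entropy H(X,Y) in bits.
1.8134 bits

H(X,Y) = -Σ_{x,y} P(x,y) log₂ P(x,y). Per-cell terms -P(x,y)·log₂P(x,y):
  X=0: 0.5293, 0.4768
  X=1: 0.2826, 0.5247
Sum of the 4 terms: H(X,Y) = 1.8134 bits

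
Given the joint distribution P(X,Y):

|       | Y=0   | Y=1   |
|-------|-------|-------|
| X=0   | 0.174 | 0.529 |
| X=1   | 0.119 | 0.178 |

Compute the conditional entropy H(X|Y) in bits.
0.8611 bits

H(X|Y) = H(X,Y) - H(Y)

H(X,Y) = -Σ_{x,y} P(x,y) log₂ P(x,y). Per-cell terms -P(x,y)·log₂P(x,y):
  X=0: 0.4389743, 0.4859713
  X=1: 0.3654450, 0.4432291
Sum of the 4 terms: H(X,Y) = 1.733620 bits

Marginal of Y (column sums):
  P(Y=0) = 0.174 + 0.119 = 0.293
  P(Y=1) = 0.529 + 0.178 = 0.707
H(Y) = -[0.293·log₂(0.293) + 0.707·log₂(0.707)]
  = 0.5189110 + 0.3536540 = 0.872565 bits

H(X|Y) = H(X,Y) - H(Y) = 1.733620 - 0.872565 = 0.8611 bits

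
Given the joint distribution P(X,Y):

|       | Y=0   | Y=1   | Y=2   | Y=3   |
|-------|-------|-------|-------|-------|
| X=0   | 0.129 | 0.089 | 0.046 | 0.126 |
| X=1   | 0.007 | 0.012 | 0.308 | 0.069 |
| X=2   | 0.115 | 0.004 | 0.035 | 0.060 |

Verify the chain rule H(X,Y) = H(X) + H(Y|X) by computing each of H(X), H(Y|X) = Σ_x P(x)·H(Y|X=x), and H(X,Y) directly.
H(X) = 1.5350 bits, H(Y|X) = 1.4572 bits, H(X,Y) = 2.9923 bits

Marginal of X (row sums):
  P(X=0) = 0.129 + 0.089 + 0.046 + 0.126 = 0.390
  P(X=1) = 0.007 + 0.012 + 0.308 + 0.069 = 0.396
  P(X=2) = 0.115 + 0.004 + 0.035 + 0.060 = 0.214
H(X) = -[0.390·log₂(0.390) + 0.396·log₂(0.396) + 0.214·log₂(0.214)]
  = 0.5298 + 0.5292 + 0.4760 = 1.5350 bits

H(Y|X) = Σ_x P(x)·H(Y|X=x):
  X=0: P(X=0) = 0.390, P(Y|X=0) = (43/130, 89/390, 23/195, 21/65) → H(Y|X=0) = 1.9047
  X=1: P(X=1) = 0.396, P(Y|X=1) = (7/396, 1/33, 7/9, 23/132) → H(Y|X=1) = 0.9770
  X=2: P(X=2) = 0.214, P(Y|X=2) = (115/214, 2/107, 35/214, 30/107) → H(Y|X=2) = 1.5304
H(Y|X) = 0.390·1.9047 + 0.396·0.9770 + 0.214·1.5304 = 1.4572 bits

H(X,Y) = -Σ_{x,y} P(x,y) log₂ P(x,y). Per-cell terms -P(x,y)·log₂P(x,y):
  X=0: 0.3811, 0.3106, 0.2043, 0.3766
  X=1: 0.0501, 0.0766, 0.5233, 0.2662
  X=2: 0.3588, 0.0319, 0.1693, 0.2435
Sum of the 12 terms: H(X,Y) = 2.9923 bits

Chain rule check:
  H(X) + H(Y|X) = 1.5350 + 1.4572 = 2.9922 bits
  H(X,Y) = 2.9923 bits
✓ Chain rule verified (Δ = 0.0001 is 4-dp rounding noise: each of the three values was rounded independently).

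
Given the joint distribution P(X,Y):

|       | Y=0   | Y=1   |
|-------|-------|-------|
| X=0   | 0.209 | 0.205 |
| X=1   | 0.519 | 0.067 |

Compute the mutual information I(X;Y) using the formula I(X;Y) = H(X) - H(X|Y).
0.1298 bits

I(X;Y) = H(X) - H(X|Y)

Marginal of X (row sums):
  P(X=0) = 0.209 + 0.205 = 0.414
  P(X=1) = 0.519 + 0.067 = 0.586
H(X) = -[0.414·log₂(0.414) + 0.586·log₂(0.586)]
  = 0.52673 + 0.45182 = 0.97855 bits

Marginal of Y (column sums):
  P(Y=0) = 0.209 + 0.519 = 0.728
  P(Y=1) = 0.205 + 0.067 = 0.272
H(X|Y) = Σ_y P(y)·H(X|Y=y):
  Y=0: P(Y=0) = 0.728, P(X|Y=0) = (209/728, 519/728) → H(X|Y=0) = 0.86493
  Y=1: P(Y=1) = 0.272, P(X|Y=1) = (205/272, 67/272) → H(X|Y=1) = 0.80540
H(X|Y) = 0.728·0.86493 + 0.272·0.80540 = 0.84874 bits

I(X;Y) = H(X) - H(X|Y) = 0.97855 - 0.84874 = 0.1298 bits

Cross-check via I(X;Y) = H(X) + H(Y) - H(X,Y): computing H(Y) from the column sums and H(X,Y) from the 4 cells in the same way gives H(Y) = 0.84432 bits and H(X,Y) = 1.69306 bits, so
I(X;Y) = 0.97855 + 0.84432 - 1.69306 = 0.1298 bits ✓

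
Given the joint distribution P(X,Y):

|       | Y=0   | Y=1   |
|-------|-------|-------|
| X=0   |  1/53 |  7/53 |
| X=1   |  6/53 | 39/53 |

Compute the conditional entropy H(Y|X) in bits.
0.5630 bits

H(Y|X) = H(X,Y) - H(X)

H(X,Y) = -Σ_{x,y} P(x,y) log₂ P(x,y). Per-cell terms -P(x,y)·log₂P(x,y):
  X=0: 0.1081, 0.3857
  X=1: 0.3558, 0.3256
Sum of the 4 terms: H(X,Y) = 1.1752 bits

Marginal of X (row sums):
  P(X=0) = 1/53 + 7/53 = 8/53
  P(X=1) = 6/53 + 39/53 = 45/53
H(X) = -[(8/53)·log₂(8/53) + (45/53)·log₂(45/53)]
  = 0.4118 + 0.2004 = 0.6122 bits

H(Y|X) = H(X,Y) - H(X) = 1.1752 - 0.6122 = 0.5630 bits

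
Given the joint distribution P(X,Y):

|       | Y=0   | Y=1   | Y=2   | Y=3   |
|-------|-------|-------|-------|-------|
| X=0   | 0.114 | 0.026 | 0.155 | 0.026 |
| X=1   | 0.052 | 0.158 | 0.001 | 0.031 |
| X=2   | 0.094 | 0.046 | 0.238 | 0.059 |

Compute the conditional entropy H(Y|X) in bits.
1.5709 bits

H(Y|X) = H(X,Y) - H(X)

H(X,Y) = -Σ_{x,y} P(x,y) log₂ P(x,y). Per-cell terms -P(x,y)·log₂P(x,y):
  X=0: 0.3571, 0.1369, 0.4169, 0.1369
  X=1: 0.2218, 0.4206, 0.0100, 0.1554
  X=2: 0.3207, 0.2043, 0.4929, 0.2409
Sum of the 12 terms: H(X,Y) = 3.1144 bits

Marginal of X (row sums):
  P(X=0) = 0.114 + 0.026 + 0.155 + 0.026 = 0.321
  P(X=1) = 0.052 + 0.158 + 0.001 + 0.031 = 0.242
  P(X=2) = 0.094 + 0.046 + 0.238 + 0.059 = 0.437
H(X) = -[0.321·log₂(0.321) + 0.242·log₂(0.242) + 0.437·log₂(0.437)]
  = 0.5262 + 0.4954 + 0.5219 = 1.5435 bits

H(Y|X) = H(X,Y) - H(X) = 3.1144 - 1.5435 = 1.5709 bits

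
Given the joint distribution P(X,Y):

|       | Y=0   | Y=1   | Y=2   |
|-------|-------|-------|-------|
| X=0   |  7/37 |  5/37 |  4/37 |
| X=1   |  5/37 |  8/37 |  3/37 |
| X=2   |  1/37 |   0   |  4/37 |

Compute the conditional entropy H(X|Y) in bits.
1.2605 bits

H(X|Y) = H(X,Y) - H(Y)

H(X,Y) = -Σ_{x,y} P(x,y) log₂ P(x,y). Per-cell terms -P(x,y)·log₂P(x,y):
  X=0: 0.45445, 0.39021, 0.34697
  X=1: 0.39021, 0.47772, 0.29388
  X=2: 0.14080, 0.00000, 0.34697
  (cells with P = 0 contribute 0)
Sum of the 9 terms: H(X,Y) = 2.8412 bits

Marginal of Y (column sums):
  P(Y=0) = 7/37 + 5/37 + 1/37 = 13/37
  P(Y=1) = 5/37 + 8/37 + 0 = 13/37
  P(Y=2) = 4/37 + 3/37 + 4/37 = 11/37
H(Y) = -[(13/37)·log₂(13/37) + (13/37)·log₂(13/37) + (11/37)·log₂(11/37)]
  = 0.53019 + 0.53019 + 0.52028 = 1.5807 bits

H(X|Y) = H(X,Y) - H(Y) = 2.8412 - 1.5807 = 1.2605 bits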